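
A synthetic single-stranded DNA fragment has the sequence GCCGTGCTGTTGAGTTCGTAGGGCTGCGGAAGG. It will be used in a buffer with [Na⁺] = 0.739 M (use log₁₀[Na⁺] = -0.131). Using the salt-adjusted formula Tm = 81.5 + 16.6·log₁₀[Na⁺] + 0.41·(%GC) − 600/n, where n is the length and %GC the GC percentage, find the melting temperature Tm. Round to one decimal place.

Length n = 33. Scanning the sequence gives T=8, A=4, C=6, G=15.
G+C = 21, so %GC = 21/33 × 100 = 63.636%
Salt term: 16.6 × (-0.131) = -2.175
GC term: 0.41 × 63.636 = 26.091; length term: −600/33 = −18.182
Tm = 81.5 + (-2.175) + 26.091 − 18.182 = 87.234 → 87.2°C

87.2°C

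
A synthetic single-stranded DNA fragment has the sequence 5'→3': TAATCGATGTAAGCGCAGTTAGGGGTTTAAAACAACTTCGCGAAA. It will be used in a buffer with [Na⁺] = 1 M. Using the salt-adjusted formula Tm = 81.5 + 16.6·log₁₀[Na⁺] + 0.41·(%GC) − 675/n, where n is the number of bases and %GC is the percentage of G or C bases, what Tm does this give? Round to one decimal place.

82.9°C

Length n = 45. Scanning the sequence gives A=16, G=11, T=11, C=7.
G+C = 18, so %GC = 18/45 × 100 = 40%
Salt term: 16.6 × (0) = 0
GC term: 0.41 × 40 = 16.4; length term: −675/45 = −15
Tm = 81.5 + (0) + 16.4 − 15 = 82.9 → 82.9°C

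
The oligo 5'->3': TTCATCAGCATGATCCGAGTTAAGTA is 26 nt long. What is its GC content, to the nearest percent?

38%

Base counts: C=5, G=5, A=8, T=8
G+C = 5 + 5 = 10 out of 26 bases
%GC = 10/26 × 100 = 38.46% ≈ 38%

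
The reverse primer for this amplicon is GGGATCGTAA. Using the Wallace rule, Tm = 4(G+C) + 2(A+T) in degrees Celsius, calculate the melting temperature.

G=4, C=1, A=3, T=2
A+T = 5, G+C = 5
Tm = 2×5 + 4×5 = 30°C

30°C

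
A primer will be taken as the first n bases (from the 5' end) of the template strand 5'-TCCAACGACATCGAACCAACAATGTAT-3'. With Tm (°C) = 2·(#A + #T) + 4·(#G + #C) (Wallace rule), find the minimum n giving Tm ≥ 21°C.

n = 7

First 6 bases: TCCAAC → Tm = 18°C (< 21°C)
First 7 bases: TCCAACG → Tm = 22°C (≥ 21°C)
Since every base adds ≥2°C, Tm only increases with n, so the threshold is first crossed at n = 7.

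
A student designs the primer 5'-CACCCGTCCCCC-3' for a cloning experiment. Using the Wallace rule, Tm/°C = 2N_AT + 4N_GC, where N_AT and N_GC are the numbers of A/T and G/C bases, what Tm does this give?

44°C

Counting bases: T=1, A=1, G=1, C=9
AT pairs contribute 2, GC pairs contribute 10.
Tm = 2×2 + 4×10 = 44°C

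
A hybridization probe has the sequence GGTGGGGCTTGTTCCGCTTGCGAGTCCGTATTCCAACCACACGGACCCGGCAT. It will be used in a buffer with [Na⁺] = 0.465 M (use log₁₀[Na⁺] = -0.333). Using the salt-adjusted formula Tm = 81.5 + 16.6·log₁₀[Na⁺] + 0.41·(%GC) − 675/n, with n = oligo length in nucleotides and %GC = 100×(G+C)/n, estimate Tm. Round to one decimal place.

88.8°C

Length n = 53. Counting bases: T=12, C=17, A=8, G=16
G+C = 33, so %GC = 33/53 × 100 = 62.264%
Salt term: 16.6 × (-0.333) = -5.528
GC term: 0.41 × 62.264 = 25.528; length term: −675/53 = −12.736
Tm = 81.5 + (-5.528) + 25.528 − 12.736 = 88.764 → 88.8°C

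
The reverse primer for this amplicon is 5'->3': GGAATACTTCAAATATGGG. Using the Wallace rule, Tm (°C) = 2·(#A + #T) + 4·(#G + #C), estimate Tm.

Base counts: G=5, T=5, A=7, C=2
AT pairs contribute 12, GC pairs contribute 7.
Tm = 2×12 + 4×7 = 52°C

52°C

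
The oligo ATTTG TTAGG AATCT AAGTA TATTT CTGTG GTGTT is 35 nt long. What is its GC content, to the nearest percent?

C=2, A=8, T=17, G=8
G+C = 8 + 2 = 10 out of 35 bases
%GC = 10/35 × 100 = 28.57% ≈ 29%

29%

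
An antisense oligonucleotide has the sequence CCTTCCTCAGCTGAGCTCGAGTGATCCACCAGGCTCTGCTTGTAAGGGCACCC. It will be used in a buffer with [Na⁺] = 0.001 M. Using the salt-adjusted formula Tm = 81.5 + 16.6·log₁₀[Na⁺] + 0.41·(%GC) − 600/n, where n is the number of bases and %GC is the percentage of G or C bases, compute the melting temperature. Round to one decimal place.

Length n = 53. C=19, A=9, G=13, T=12
G+C = 32, so %GC = 32/53 × 100 = 60.377%
Salt term: 16.6 × (-3) = -49.8
GC term: 0.41 × 60.377 = 24.755; length term: −600/53 = −11.321
Tm = 81.5 + (-49.8) + 24.755 − 11.321 = 45.134 → 45.1°C

45.1°C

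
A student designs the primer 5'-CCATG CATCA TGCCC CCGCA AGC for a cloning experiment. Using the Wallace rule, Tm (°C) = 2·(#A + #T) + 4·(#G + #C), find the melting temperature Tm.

76°C

T=3, G=4, C=11, A=5
A+T = 8, G+C = 15
Tm = 2(8) + 4(15) = 16 + 60 = 76°C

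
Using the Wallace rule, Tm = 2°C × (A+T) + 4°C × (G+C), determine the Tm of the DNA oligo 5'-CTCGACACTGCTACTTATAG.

58°C

Counting bases: C=6, G=3, T=6, A=5
A+T = 11, G+C = 9
Tm = 2(11) + 4(9) = 22 + 36 = 58°C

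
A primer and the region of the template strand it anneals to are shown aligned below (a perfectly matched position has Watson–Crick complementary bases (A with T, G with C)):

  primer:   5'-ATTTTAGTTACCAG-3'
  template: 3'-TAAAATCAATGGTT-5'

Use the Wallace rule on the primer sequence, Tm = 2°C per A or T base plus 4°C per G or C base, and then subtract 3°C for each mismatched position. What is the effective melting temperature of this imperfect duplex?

33°C

Primer base counts: A=4, T=6, G=2, C=2 → A+T=10, G+C=4
Perfect-match Tm = 2(10) + 4(4) = 20 + 16 = 36°C
Mismatches (positions where the bases are not complementary): 1 (at position 14)
Effective Tm = 36 − 1×3 = 36 − 3 = 33°C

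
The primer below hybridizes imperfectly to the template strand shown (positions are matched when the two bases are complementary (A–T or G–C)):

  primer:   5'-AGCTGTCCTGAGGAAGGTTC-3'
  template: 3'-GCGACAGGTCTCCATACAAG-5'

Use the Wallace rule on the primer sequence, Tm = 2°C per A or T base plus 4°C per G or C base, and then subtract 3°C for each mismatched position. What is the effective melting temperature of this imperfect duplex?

50°C

Primer base counts: A=4, T=5, G=7, C=4 → A+T=9, G+C=11
Perfect-match Tm = 2(9) + 4(11) = 18 + 44 = 62°C
Mismatches (positions where the bases are not complementary): 4 (at positions 1, 9, 14, 16)
Effective Tm = 62 − 4×3 = 62 − 12 = 50°C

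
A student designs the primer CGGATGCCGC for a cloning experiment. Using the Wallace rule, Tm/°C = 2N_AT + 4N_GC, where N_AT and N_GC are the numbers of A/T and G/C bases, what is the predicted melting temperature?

36°C

G=4, A=1, C=4, T=1
A+T = 2, G+C = 8
Tm = 2×2 + 4×8 = 36°C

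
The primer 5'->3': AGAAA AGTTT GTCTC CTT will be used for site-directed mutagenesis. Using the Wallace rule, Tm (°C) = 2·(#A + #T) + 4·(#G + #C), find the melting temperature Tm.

Scanning the sequence gives T=7, C=3, G=3, A=5.
A+T = 12, G+C = 6
Tm = 2(12) + 4(6) = 24 + 24 = 48°C

48°C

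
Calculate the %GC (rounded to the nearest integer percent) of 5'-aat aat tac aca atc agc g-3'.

32%

Scanning the sequence gives G=2, A=9, T=4, C=4.
G+C = 2 + 4 = 6 out of 19 bases
%GC = 6/19 × 100 = 31.58% ≈ 32%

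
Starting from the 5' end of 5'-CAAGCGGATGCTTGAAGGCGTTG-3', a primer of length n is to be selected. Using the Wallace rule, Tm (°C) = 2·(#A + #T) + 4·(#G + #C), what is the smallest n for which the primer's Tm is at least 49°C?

First 16 bases: CAAGCGGATGCTTGAA → Tm = 48°C (< 49°C)
First 17 bases: CAAGCGGATGCTTGAAG → Tm = 52°C (≥ 49°C)
Each additional base adds 2°C (A/T) or 4°C (G/C), so Tm is non-decreasing in n; n = 17 is the first length to reach 49°C.

n = 17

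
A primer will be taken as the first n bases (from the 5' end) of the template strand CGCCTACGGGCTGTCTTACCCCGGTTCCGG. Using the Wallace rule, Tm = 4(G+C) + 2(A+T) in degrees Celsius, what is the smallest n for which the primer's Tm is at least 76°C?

n = 23

First 22 bases: CGCCTACGGGCTGTCTTACCCC → Tm = 74°C (< 76°C)
First 23 bases: CGCCTACGGGCTGTCTTACCCCG → Tm = 78°C (≥ 76°C)
Since every base adds ≥2°C, Tm only increases with n, so the threshold is first crossed at n = 23.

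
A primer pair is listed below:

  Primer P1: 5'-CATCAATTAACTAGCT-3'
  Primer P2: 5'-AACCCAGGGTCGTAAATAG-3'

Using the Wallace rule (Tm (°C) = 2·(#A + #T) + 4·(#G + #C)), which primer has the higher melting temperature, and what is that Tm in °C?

Primer P2, 56°C

Primer P1: A+T=11, G+C=5 → Tm = 2(11)+4(5) = 42°C
Primer P2: A+T=10, G+C=9 → Tm = 2(10)+4(9) = 56°C
42°C vs 56°C → primer P2 is higher.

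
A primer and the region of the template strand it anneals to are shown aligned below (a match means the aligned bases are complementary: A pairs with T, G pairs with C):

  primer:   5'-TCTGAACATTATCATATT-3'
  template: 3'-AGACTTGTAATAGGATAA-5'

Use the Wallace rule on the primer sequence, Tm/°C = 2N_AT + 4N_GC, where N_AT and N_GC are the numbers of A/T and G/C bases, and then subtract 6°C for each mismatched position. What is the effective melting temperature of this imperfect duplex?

38°C

Primer base counts: A=6, T=8, G=1, C=3 → A+T=14, G+C=4
Perfect-match Tm = 2(14) + 4(4) = 28 + 16 = 44°C
Mismatches (positions where the bases are not complementary): 1 (at position 14)
Effective Tm = 44 − 1×6 = 44 − 6 = 38°C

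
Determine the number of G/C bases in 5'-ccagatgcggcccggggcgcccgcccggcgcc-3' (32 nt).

29

Base counts: T=1, G=13, C=16, A=2
Total G or C: 13 + 16 = 29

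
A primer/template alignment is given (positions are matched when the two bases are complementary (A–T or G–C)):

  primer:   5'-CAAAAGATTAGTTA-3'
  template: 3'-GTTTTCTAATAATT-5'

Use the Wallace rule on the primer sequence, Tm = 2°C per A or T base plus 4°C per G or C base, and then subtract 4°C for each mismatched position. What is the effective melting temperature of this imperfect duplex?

26°C

Primer base counts: A=7, T=4, G=2, C=1 → A+T=11, G+C=3
Perfect-match Tm = 2(11) + 4(3) = 22 + 12 = 34°C
Mismatches (positions where the bases are not complementary): 2 (at positions 11, 13)
Effective Tm = 34 − 2×4 = 34 − 8 = 26°C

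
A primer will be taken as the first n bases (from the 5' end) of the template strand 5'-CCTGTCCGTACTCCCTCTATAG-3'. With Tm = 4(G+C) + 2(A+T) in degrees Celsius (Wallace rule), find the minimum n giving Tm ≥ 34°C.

n = 11

First 10 bases: CCTGTCCGTA → Tm = 32°C (< 34°C)
First 11 bases: CCTGTCCGTAC → Tm = 36°C (≥ 34°C)
Since every base adds ≥2°C, Tm only increases with n, so the threshold is first crossed at n = 11.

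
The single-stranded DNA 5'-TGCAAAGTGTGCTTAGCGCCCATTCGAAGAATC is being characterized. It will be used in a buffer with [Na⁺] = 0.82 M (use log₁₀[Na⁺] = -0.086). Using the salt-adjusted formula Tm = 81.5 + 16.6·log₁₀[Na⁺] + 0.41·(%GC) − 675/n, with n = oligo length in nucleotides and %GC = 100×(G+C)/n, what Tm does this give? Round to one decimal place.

Length n = 33. T=8, G=8, C=8, A=9
G+C = 16, so %GC = 16/33 × 100 = 48.485%
Salt term: 16.6 × (-0.086) = -1.428
GC term: 0.41 × 48.485 = 19.879; length term: −675/33 = −20.455
Tm = 81.5 + (-1.428) + 19.879 − 20.455 = 79.496 → 79.5°C

79.5°C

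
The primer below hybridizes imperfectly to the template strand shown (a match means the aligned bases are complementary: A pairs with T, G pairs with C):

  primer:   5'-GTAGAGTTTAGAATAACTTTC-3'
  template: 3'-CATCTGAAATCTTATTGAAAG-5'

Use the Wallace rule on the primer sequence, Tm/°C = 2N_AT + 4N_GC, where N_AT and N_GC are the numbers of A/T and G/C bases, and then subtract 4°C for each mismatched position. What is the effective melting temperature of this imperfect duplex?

Primer base counts: A=7, T=8, G=4, C=2 → A+T=15, G+C=6
Perfect-match Tm = 2(15) + 4(6) = 30 + 24 = 54°C
Mismatches (positions where the bases are not complementary): 1 (at position 6)
Effective Tm = 54 − 1×4 = 54 − 4 = 50°C

50°C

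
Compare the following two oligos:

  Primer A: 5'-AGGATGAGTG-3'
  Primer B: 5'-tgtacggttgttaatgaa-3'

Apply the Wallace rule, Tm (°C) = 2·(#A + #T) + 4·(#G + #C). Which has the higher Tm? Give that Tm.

Primer A: A+T=5, G+C=5 → Tm = 2(5)+4(5) = 30°C
Primer B: A+T=12, G+C=6 → Tm = 2(12)+4(6) = 48°C
30°C vs 48°C → primer B is higher.

Primer B, 48°C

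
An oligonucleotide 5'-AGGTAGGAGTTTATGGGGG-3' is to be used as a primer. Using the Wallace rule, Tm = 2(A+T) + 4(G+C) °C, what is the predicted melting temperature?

58°C

Base counts: C=0, T=5, A=4, G=10
A+T = 9, G+C = 10
Tm = 2(9) + 4(10) = 18 + 40 = 58°C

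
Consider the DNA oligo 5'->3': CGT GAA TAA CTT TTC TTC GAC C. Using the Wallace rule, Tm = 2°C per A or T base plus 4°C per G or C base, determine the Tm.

Counting bases: G=3, C=6, A=5, T=8
AT pairs contribute 13, GC pairs contribute 9.
Tm = 4·9 + 2·13 = 36 + 26 = 62°C

62°C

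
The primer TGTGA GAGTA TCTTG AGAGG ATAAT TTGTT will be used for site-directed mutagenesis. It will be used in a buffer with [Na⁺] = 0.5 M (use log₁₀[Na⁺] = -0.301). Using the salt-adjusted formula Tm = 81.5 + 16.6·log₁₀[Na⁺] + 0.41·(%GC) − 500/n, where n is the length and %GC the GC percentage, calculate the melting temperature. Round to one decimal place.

73.5°C

Length n = 30. G=9, T=12, A=8, C=1
G+C = 10, so %GC = 10/30 × 100 = 33.333%
Salt term: 16.6 × (-0.301) = -4.997
GC term: 0.41 × 33.333 = 13.667; length term: −500/30 = −16.667
Tm = 81.5 + (-4.997) + 13.667 − 16.667 = 73.503 → 73.5°C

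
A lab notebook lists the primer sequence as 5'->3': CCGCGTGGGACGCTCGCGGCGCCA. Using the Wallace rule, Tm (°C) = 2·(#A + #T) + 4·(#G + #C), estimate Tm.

88°C

Base counts: C=10, A=2, T=2, G=10
A+T = 4, G+C = 20
Tm = 2(4) + 4(20) = 8 + 80 = 88°C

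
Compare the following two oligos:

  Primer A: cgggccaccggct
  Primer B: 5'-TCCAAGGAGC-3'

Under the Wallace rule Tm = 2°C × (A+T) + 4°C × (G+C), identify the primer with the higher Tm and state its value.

Primer A: A+T=2, G+C=11 → Tm = 2(2)+4(11) = 48°C
Primer B: A+T=4, G+C=6 → Tm = 2(4)+4(6) = 32°C
48°C vs 32°C → primer A is higher.

Primer A, 48°C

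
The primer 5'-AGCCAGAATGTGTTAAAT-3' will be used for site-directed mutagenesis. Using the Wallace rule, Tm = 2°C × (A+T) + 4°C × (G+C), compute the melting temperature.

48°C

Base counts: G=4, C=2, T=5, A=7
A+T = 12, G+C = 6
Tm = 4·6 + 2·12 = 24 + 24 = 48°C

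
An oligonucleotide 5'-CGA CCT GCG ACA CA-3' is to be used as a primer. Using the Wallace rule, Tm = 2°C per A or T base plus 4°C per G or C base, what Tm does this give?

46°C

Counting bases: T=1, G=3, C=6, A=4
AT pairs contribute 5, GC pairs contribute 9.
Tm = 2×5 + 4×9 = 46°C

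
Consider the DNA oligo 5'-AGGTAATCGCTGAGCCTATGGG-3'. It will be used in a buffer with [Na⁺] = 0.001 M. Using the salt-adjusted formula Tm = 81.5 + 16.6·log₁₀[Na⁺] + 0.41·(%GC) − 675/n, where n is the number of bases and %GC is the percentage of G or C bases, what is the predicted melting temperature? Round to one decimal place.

23.4°C

Length n = 22. Base counts: T=5, A=5, G=8, C=4
G+C = 12, so %GC = 12/22 × 100 = 54.545%
Salt term: 16.6 × (-3) = -49.8
GC term: 0.41 × 54.545 = 22.363; length term: −675/22 = −30.682
Tm = 81.5 + (-49.8) + 22.363 − 30.682 = 23.381 → 23.4°C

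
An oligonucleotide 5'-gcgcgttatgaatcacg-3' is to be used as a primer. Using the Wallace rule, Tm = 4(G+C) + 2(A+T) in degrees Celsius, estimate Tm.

Counting bases: T=4, C=4, G=5, A=4
AT pairs contribute 8, GC pairs contribute 9.
Tm = 2(8) + 4(9) = 16 + 36 = 52°C

52°C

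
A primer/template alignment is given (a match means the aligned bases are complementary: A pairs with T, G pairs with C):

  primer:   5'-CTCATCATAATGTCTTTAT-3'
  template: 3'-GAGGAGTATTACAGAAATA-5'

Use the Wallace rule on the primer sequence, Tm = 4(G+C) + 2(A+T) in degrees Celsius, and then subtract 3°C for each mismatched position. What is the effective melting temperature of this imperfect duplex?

Primer base counts: A=5, T=9, G=1, C=4 → A+T=14, G+C=5
Perfect-match Tm = 2(14) + 4(5) = 28 + 20 = 48°C
Mismatches (positions where the bases are not complementary): 1 (at position 4)
Effective Tm = 48 − 1×3 = 48 − 3 = 45°C

45°C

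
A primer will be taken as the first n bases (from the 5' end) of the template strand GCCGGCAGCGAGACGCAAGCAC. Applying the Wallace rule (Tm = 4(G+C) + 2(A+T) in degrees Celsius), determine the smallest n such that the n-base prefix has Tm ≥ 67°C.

n = 20

First 19 bases: GCCGGCAGCGAGACGCAAG → Tm = 66°C (< 67°C)
First 20 bases: GCCGGCAGCGAGACGCAAGC → Tm = 70°C (≥ 67°C)
Since every base adds ≥2°C, Tm only increases with n, so the threshold is first crossed at n = 20.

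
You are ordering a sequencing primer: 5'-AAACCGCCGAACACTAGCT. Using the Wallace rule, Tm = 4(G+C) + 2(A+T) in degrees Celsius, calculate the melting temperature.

58°C

Base counts: C=7, G=3, A=7, T=2
So N_AT = 9 and N_GC = 10.
Tm = 2(9) + 4(10) = 18 + 40 = 58°C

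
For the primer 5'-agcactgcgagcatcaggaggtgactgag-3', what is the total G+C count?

17

T=4, A=8, C=6, G=11
G+C = 11 + 6 = 17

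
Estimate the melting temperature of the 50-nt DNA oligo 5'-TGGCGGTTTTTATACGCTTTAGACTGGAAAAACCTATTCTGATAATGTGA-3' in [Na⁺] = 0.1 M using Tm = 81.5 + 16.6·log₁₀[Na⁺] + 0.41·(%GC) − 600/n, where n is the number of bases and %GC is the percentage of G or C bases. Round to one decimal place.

Length n = 50. Scanning the sequence gives G=11, C=7, T=18, A=14.
G+C = 18, so %GC = 18/50 × 100 = 36%
Salt term: 16.6 × (-1) = -16.6
GC term: 0.41 × 36 = 14.76; length term: −600/50 = −12
Tm = 81.5 + (-16.6) + 14.76 − 12 = 67.66 → 67.7°C

67.7°C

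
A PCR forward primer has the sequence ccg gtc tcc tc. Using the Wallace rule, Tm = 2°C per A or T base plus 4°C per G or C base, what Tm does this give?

38°C

Counting bases: A=0, T=3, C=6, G=2
A+T = 3, G+C = 8
Tm = 4·8 + 2·3 = 32 + 6 = 38°C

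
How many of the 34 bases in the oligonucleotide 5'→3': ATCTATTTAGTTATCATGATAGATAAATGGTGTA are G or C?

Base counts: C=2, A=12, G=6, T=14
Total G or C: 6 + 2 = 8

8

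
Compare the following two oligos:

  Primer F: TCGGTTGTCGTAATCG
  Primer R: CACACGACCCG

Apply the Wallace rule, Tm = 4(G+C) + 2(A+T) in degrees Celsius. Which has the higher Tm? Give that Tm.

Primer F: A+T=8, G+C=8 → Tm = 2(8)+4(8) = 48°C
Primer R: A+T=3, G+C=8 → Tm = 2(3)+4(8) = 38°C
48°C vs 38°C → primer F is higher.

Primer F, 48°C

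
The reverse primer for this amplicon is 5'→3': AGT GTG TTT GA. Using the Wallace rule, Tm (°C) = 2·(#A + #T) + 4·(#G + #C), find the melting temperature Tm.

Counting bases: C=0, G=4, A=2, T=5
AT pairs contribute 7, GC pairs contribute 4.
Tm = 2×7 + 4×4 = 30°C

30°C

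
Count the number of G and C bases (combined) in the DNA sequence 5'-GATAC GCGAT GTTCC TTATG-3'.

Counting bases: C=4, T=7, G=5, A=4
Total G or C: 5 + 4 = 9

9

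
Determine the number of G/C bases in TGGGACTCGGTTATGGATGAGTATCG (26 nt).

Counting bases: C=3, T=8, A=5, G=10
G+C = 10 + 3 = 13

13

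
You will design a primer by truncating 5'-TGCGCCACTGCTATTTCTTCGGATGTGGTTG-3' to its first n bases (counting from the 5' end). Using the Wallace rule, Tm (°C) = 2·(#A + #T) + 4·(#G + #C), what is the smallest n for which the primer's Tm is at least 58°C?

n = 20

First 19 bases: TGCGCCACTGCTATTTCTT → Tm = 56°C (< 58°C)
First 20 bases: TGCGCCACTGCTATTTCTTC → Tm = 60°C (≥ 58°C)
Since every base adds ≥2°C, Tm only increases with n, so the threshold is first crossed at n = 20.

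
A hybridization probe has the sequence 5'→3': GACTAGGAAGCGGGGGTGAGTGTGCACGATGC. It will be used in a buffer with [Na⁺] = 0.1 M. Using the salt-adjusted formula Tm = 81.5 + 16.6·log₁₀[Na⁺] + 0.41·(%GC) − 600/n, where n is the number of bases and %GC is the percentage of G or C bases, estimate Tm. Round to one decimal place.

Length n = 32. Scanning the sequence gives C=5, G=15, T=5, A=7.
G+C = 20, so %GC = 20/32 × 100 = 62.5%
Salt term: 16.6 × (-1) = -16.6
GC term: 0.41 × 62.5 = 25.625; length term: −600/32 = −18.75
Tm = 81.5 + (-16.6) + 25.625 − 18.75 = 71.775 → 71.8°C

71.8°C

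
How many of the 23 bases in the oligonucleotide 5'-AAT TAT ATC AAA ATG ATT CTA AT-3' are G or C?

3

Base counts: T=9, C=2, G=1, A=11
Total G or C: 1 + 2 = 3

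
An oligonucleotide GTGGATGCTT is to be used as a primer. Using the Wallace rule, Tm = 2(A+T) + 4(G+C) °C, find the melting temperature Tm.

30°C

Scanning the sequence gives G=4, C=1, T=4, A=1.
AT pairs contribute 5, GC pairs contribute 5.
Tm = 2(5) + 4(5) = 10 + 20 = 30°C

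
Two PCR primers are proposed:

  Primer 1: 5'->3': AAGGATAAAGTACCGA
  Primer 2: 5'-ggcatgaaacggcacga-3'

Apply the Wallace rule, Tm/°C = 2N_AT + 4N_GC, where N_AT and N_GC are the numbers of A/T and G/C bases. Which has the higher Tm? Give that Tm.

Primer 1: A+T=10, G+C=6 → Tm = 2(10)+4(6) = 44°C
Primer 2: A+T=7, G+C=10 → Tm = 2(7)+4(10) = 54°C
44°C vs 54°C → primer 2 is higher.

Primer 2, 54°C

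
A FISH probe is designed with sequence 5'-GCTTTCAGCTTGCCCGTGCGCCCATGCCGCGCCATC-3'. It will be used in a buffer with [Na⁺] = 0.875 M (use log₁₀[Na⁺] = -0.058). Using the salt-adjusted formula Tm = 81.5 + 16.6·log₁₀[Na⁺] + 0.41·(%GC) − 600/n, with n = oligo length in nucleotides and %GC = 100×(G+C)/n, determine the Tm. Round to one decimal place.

Length n = 36. Counting bases: T=8, C=16, A=3, G=9
G+C = 25, so %GC = 25/36 × 100 = 69.444%
Salt term: 16.6 × (-0.058) = -0.963
GC term: 0.41 × 69.444 = 28.472; length term: −600/36 = −16.667
Tm = 81.5 + (-0.963) + 28.472 − 16.667 = 92.342 → 92.3°C

92.3°C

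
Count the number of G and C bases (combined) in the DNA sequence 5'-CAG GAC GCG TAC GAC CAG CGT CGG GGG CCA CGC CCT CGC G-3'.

Counting bases: G=15, T=3, A=6, C=16
G+C = 15 + 16 = 31

31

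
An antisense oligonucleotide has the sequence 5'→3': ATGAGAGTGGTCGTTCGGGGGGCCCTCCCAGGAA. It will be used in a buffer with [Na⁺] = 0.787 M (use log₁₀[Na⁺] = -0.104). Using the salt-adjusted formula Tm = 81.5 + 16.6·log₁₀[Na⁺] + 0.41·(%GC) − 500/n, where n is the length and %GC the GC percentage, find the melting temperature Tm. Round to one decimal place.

91.6°C

Length n = 34. Counting bases: A=6, C=8, G=14, T=6
G+C = 22, so %GC = 22/34 × 100 = 64.706%
Salt term: 16.6 × (-0.104) = -1.726
GC term: 0.41 × 64.706 = 26.529; length term: −500/34 = −14.706
Tm = 81.5 + (-1.726) + 26.529 − 14.706 = 91.597 → 91.6°C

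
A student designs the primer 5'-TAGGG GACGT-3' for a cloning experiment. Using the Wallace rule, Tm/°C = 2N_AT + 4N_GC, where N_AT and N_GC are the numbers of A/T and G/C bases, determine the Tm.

Counting bases: G=5, T=2, C=1, A=2
So N_AT = 4 and N_GC = 6.
Tm = 2×4 + 4×6 = 32°C

32°C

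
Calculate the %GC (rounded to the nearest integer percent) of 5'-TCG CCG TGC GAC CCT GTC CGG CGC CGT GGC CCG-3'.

82%

Base counts: A=1, C=15, G=12, T=5
G+C = 12 + 15 = 27 out of 33 bases
%GC = 27/33 × 100 = 81.82% ≈ 82%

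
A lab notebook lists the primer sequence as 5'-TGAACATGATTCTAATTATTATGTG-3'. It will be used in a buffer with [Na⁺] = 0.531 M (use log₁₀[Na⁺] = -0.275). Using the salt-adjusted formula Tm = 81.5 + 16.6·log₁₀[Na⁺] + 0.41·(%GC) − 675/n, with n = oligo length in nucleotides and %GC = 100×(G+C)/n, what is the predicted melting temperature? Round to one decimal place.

59.8°C

Length n = 25. Scanning the sequence gives A=8, G=4, C=2, T=11.
G+C = 6, so %GC = 6/25 × 100 = 24%
Salt term: 16.6 × (-0.275) = -4.565
GC term: 0.41 × 24 = 9.84; length term: −675/25 = −27
Tm = 81.5 + (-4.565) + 9.84 − 27 = 59.775 → 59.8°C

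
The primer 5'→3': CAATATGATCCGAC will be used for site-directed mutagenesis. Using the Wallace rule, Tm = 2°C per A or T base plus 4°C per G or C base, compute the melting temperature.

Counting bases: T=3, G=2, A=5, C=4
A+T = 8, G+C = 6
Tm = 4·6 + 2·8 = 24 + 16 = 40°C

40°C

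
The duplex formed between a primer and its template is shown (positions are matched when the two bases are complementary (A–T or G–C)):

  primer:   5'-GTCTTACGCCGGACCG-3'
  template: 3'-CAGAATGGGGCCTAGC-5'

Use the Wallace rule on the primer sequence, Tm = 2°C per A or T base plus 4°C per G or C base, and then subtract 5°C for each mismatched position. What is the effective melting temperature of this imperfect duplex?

Primer base counts: A=2, T=3, G=5, C=6 → A+T=5, G+C=11
Perfect-match Tm = 2(5) + 4(11) = 10 + 44 = 54°C
Mismatches (positions where the bases are not complementary): 2 (at positions 8, 14)
Effective Tm = 54 − 2×5 = 54 − 10 = 44°C

44°C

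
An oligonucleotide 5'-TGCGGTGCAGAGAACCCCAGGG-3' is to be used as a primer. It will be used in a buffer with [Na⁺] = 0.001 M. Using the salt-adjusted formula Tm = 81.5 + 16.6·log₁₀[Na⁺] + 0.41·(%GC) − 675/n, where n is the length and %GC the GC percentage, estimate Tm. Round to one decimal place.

29.0°C

Length n = 22. C=6, A=5, T=2, G=9
G+C = 15, so %GC = 15/22 × 100 = 68.182%
Salt term: 16.6 × (-3) = -49.8
GC term: 0.41 × 68.182 = 27.955; length term: −675/22 = −30.682
Tm = 81.5 + (-49.8) + 27.955 − 30.682 = 28.973 → 29.0°C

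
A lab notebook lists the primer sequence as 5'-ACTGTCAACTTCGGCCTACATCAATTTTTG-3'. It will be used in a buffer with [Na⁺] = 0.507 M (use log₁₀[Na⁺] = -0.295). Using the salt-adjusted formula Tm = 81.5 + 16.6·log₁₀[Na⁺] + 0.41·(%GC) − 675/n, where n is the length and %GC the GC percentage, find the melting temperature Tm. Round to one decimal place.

Length n = 30. T=11, C=8, A=7, G=4
G+C = 12, so %GC = 12/30 × 100 = 40%
Salt term: 16.6 × (-0.295) = -4.897
GC term: 0.41 × 40 = 16.4; length term: −675/30 = −22.5
Tm = 81.5 + (-4.897) + 16.4 − 22.5 = 70.503 → 70.5°C

70.5°C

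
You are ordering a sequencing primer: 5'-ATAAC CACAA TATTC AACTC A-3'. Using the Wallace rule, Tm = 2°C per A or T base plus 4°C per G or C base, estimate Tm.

54°C

Base counts: G=0, A=10, C=6, T=5
A+T = 15, G+C = 6
Tm = 2×15 + 4×6 = 54°C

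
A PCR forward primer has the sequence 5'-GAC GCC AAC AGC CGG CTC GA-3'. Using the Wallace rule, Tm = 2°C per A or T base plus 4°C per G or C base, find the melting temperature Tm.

68°C

Counting bases: C=8, T=1, A=5, G=6
So N_AT = 6 and N_GC = 14.
Tm = 2(6) + 4(14) = 12 + 56 = 68°C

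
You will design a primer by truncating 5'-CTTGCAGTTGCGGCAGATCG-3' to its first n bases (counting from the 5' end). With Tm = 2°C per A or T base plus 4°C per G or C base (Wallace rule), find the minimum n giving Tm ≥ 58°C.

n = 19

First 18 bases: CTTGCAGTTGCGGCAGAT → Tm = 56°C (< 58°C)
First 19 bases: CTTGCAGTTGCGGCAGATC → Tm = 60°C (≥ 58°C)
Each additional base adds 2°C (A/T) or 4°C (G/C), so Tm is non-decreasing in n; n = 19 is the first length to reach 58°C.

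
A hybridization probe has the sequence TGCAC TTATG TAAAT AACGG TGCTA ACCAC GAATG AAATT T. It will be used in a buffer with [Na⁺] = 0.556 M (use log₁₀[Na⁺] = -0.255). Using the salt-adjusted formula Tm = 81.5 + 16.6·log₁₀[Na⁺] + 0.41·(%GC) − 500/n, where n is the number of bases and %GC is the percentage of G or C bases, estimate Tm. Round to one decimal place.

79.1°C

Length n = 41. Scanning the sequence gives C=7, A=15, G=7, T=12.
G+C = 14, so %GC = 14/41 × 100 = 34.146%
Salt term: 16.6 × (-0.255) = -4.233
GC term: 0.41 × 34.146 = 14; length term: −500/41 = −12.195
Tm = 81.5 + (-4.233) + 14 − 12.195 = 79.072 → 79.1°C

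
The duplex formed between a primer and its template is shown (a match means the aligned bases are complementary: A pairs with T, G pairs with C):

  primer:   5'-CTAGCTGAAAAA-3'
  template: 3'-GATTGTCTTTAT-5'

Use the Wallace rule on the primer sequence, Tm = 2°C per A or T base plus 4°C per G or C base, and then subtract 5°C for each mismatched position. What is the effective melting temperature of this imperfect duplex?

Primer base counts: A=6, T=2, G=2, C=2 → A+T=8, G+C=4
Perfect-match Tm = 2(8) + 4(4) = 16 + 16 = 32°C
Mismatches (positions where the bases are not complementary): 3 (at positions 4, 6, 11)
Effective Tm = 32 − 3×5 = 32 − 15 = 17°C

17°C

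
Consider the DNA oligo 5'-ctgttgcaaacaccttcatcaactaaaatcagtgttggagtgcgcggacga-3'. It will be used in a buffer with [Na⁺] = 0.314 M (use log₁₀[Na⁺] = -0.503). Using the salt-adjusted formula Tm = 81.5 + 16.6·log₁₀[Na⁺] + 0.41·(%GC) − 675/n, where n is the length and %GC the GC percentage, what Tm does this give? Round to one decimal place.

Length n = 51. Scanning the sequence gives G=12, C=12, A=15, T=12.
G+C = 24, so %GC = 24/51 × 100 = 47.059%
Salt term: 16.6 × (-0.503) = -8.35
GC term: 0.41 × 47.059 = 19.294; length term: −675/51 = −13.235
Tm = 81.5 + (-8.35) + 19.294 − 13.235 = 79.209 → 79.2°C

79.2°C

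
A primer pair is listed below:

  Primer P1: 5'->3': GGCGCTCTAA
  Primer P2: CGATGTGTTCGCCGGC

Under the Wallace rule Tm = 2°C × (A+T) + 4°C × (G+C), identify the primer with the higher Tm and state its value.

Primer P2, 54°C

Primer P1: A+T=4, G+C=6 → Tm = 2(4)+4(6) = 32°C
Primer P2: A+T=5, G+C=11 → Tm = 2(5)+4(11) = 54°C
32°C vs 54°C → primer P2 is higher.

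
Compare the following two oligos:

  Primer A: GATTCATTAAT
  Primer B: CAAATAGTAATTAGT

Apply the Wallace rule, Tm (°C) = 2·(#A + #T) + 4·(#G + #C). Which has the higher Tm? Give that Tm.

Primer A: A+T=9, G+C=2 → Tm = 2(9)+4(2) = 26°C
Primer B: A+T=12, G+C=3 → Tm = 2(12)+4(3) = 36°C
26°C vs 36°C → primer B is higher.

Primer B, 36°C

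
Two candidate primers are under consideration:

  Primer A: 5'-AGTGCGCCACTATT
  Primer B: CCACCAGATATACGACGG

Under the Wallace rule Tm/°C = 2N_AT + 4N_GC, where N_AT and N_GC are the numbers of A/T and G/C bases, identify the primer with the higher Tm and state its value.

Primer B, 56°C

Primer A: A+T=7, G+C=7 → Tm = 2(7)+4(7) = 42°C
Primer B: A+T=8, G+C=10 → Tm = 2(8)+4(10) = 56°C
42°C vs 56°C → primer B is higher.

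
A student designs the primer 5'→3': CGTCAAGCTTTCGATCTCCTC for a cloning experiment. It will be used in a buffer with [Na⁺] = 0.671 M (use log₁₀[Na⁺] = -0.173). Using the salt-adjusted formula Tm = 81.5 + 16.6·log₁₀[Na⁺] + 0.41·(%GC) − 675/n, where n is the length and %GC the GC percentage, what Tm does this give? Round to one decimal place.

68.0°C

Length n = 21. Scanning the sequence gives C=8, T=7, A=3, G=3.
G+C = 11, so %GC = 11/21 × 100 = 52.381%
Salt term: 16.6 × (-0.173) = -2.872
GC term: 0.41 × 52.381 = 21.476; length term: −675/21 = −32.143
Tm = 81.5 + (-2.872) + 21.476 − 32.143 = 67.961 → 68.0°C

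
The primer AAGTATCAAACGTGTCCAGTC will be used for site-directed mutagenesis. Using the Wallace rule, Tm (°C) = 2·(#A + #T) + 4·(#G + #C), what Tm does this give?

60°C

A=7, G=4, C=5, T=5
So N_AT = 12 and N_GC = 9.
Tm = 4·9 + 2·12 = 36 + 24 = 60°C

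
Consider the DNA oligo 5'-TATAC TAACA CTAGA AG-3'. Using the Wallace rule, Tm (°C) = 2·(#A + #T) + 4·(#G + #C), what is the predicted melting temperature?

44°C

Counting bases: C=3, T=4, G=2, A=8
So N_AT = 12 and N_GC = 5.
Tm = 2(12) + 4(5) = 24 + 20 = 44°C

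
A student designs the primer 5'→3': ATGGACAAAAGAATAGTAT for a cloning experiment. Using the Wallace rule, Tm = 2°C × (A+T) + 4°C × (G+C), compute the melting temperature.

48°C

G=4, T=4, C=1, A=10
A+T = 14, G+C = 5
Tm = 4·5 + 2·14 = 20 + 28 = 48°C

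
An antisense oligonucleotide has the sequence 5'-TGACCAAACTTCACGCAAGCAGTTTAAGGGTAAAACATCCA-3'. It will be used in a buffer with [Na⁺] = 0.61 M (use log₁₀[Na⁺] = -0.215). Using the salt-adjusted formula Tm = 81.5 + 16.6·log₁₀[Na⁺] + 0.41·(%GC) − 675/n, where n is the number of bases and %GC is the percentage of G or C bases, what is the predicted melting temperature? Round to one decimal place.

78.5°C

Length n = 41. Counting bases: T=8, C=10, A=16, G=7
G+C = 17, so %GC = 17/41 × 100 = 41.463%
Salt term: 16.6 × (-0.215) = -3.569
GC term: 0.41 × 41.463 = 17; length term: −675/41 = −16.463
Tm = 81.5 + (-3.569) + 17 − 16.463 = 78.468 → 78.5°C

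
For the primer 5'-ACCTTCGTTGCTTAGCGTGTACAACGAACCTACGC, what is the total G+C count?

18

Counting bases: T=9, C=11, A=8, G=7
Total G or C: 7 + 11 = 18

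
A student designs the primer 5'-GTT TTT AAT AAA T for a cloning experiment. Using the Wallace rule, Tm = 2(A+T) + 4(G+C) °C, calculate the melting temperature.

28°C

Counting bases: T=7, A=5, C=0, G=1
AT pairs contribute 12, GC pairs contribute 1.
Tm = 2×12 + 4×1 = 28°C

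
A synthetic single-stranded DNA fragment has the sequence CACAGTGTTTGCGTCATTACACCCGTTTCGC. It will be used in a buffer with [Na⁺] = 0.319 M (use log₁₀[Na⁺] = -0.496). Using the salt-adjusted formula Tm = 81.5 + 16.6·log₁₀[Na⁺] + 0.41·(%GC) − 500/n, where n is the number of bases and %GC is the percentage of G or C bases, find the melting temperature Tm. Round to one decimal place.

78.3°C

Length n = 31. Base counts: A=5, C=10, T=10, G=6
G+C = 16, so %GC = 16/31 × 100 = 51.613%
Salt term: 16.6 × (-0.496) = -8.234
GC term: 0.41 × 51.613 = 21.161; length term: −500/31 = −16.129
Tm = 81.5 + (-8.234) + 21.161 − 16.129 = 78.298 → 78.3°C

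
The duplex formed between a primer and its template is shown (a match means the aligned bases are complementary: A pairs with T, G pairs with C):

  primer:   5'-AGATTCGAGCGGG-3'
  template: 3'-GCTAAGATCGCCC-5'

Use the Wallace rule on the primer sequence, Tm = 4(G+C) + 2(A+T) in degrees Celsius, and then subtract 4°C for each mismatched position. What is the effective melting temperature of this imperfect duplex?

34°C

Primer base counts: A=3, T=2, G=6, C=2 → A+T=5, G+C=8
Perfect-match Tm = 2(5) + 4(8) = 10 + 32 = 42°C
Mismatches (positions where the bases are not complementary): 2 (at positions 1, 7)
Effective Tm = 42 − 2×4 = 42 − 8 = 34°C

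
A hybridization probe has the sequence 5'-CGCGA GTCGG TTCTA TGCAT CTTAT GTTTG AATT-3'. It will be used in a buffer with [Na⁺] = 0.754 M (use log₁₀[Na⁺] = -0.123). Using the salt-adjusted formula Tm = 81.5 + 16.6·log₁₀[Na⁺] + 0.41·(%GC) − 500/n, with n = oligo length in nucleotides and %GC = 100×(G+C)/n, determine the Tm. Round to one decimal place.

81.6°C

Length n = 34. Scanning the sequence gives G=8, C=6, T=14, A=6.
G+C = 14, so %GC = 14/34 × 100 = 41.176%
Salt term: 16.6 × (-0.123) = -2.042
GC term: 0.41 × 41.176 = 16.882; length term: −500/34 = −14.706
Tm = 81.5 + (-2.042) + 16.882 − 14.706 = 81.634 → 81.6°C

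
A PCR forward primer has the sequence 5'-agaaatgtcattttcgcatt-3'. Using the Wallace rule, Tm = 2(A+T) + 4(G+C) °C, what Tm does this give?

52°C

Scanning the sequence gives T=8, C=3, G=3, A=6.
A+T = 14, G+C = 6
Tm = 4·6 + 2·14 = 24 + 28 = 52°C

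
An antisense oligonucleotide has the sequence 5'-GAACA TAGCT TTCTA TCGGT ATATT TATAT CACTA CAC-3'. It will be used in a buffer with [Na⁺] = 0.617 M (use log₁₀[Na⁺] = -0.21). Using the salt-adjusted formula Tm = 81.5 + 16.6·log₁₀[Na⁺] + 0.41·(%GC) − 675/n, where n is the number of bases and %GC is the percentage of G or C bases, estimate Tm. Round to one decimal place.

73.2°C

Length n = 38. Base counts: A=12, G=4, C=8, T=14
G+C = 12, so %GC = 12/38 × 100 = 31.579%
Salt term: 16.6 × (-0.21) = -3.486
GC term: 0.41 × 31.579 = 12.947; length term: −675/38 = −17.763
Tm = 81.5 + (-3.486) + 12.947 − 17.763 = 73.198 → 73.2°C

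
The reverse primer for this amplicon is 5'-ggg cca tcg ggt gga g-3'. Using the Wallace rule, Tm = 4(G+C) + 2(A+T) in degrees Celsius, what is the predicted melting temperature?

Base counts: A=2, G=9, C=3, T=2
A+T = 4, G+C = 12
Tm = 2×4 + 4×12 = 56°C

56°C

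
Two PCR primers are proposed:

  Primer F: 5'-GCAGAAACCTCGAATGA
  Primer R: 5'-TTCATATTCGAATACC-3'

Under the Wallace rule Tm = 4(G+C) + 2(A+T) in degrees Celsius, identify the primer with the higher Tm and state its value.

Primer F, 50°C

Primer F: A+T=9, G+C=8 → Tm = 2(9)+4(8) = 50°C
Primer R: A+T=11, G+C=5 → Tm = 2(11)+4(5) = 42°C
50°C vs 42°C → primer F is higher.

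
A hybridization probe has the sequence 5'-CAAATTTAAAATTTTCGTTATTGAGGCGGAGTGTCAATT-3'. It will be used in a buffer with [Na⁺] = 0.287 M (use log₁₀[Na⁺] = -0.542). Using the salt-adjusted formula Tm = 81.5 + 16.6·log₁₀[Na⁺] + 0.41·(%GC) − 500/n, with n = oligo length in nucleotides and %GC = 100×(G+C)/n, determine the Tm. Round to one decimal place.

Length n = 39. G=8, A=12, T=15, C=4
G+C = 12, so %GC = 12/39 × 100 = 30.769%
Salt term: 16.6 × (-0.542) = -8.997
GC term: 0.41 × 30.769 = 12.615; length term: −500/39 = −12.821
Tm = 81.5 + (-8.997) + 12.615 − 12.821 = 72.297 → 72.3°C

72.3°C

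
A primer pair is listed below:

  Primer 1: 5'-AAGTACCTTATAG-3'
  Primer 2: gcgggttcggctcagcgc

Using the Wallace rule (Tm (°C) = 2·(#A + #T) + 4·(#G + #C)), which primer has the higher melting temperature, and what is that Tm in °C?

Primer 2, 64°C

Primer 1: A+T=9, G+C=4 → Tm = 2(9)+4(4) = 34°C
Primer 2: A+T=4, G+C=14 → Tm = 2(4)+4(14) = 64°C
34°C vs 64°C → primer 2 is higher.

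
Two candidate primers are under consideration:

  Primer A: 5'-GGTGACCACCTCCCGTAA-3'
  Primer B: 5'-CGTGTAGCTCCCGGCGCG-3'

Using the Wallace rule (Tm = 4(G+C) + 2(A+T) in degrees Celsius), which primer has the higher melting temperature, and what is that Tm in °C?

Primer B, 64°C

Primer A: A+T=7, G+C=11 → Tm = 2(7)+4(11) = 58°C
Primer B: A+T=4, G+C=14 → Tm = 2(4)+4(14) = 64°C
58°C vs 64°C → primer B is higher.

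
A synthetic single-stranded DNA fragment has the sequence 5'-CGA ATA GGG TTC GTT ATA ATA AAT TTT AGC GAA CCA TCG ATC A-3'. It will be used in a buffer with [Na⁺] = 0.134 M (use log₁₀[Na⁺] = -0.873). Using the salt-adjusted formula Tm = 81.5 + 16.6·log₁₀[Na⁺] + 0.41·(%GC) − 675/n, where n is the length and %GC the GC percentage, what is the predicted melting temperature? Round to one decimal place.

Length n = 43. Base counts: C=7, T=13, A=15, G=8
G+C = 15, so %GC = 15/43 × 100 = 34.884%
Salt term: 16.6 × (-0.873) = -14.492
GC term: 0.41 × 34.884 = 14.302; length term: −675/43 = −15.698
Tm = 81.5 + (-14.492) + 14.302 − 15.698 = 65.612 → 65.6°C

65.6°C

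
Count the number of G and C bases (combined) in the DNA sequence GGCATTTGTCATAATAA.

Base counts: C=2, T=6, G=3, A=6
Total G or C: 3 + 2 = 5

5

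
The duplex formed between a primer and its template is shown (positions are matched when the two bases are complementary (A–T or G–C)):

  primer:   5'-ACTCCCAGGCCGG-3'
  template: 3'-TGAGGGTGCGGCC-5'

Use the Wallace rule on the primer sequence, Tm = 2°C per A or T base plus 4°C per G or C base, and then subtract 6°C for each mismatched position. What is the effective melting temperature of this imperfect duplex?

Primer base counts: A=2, T=1, G=4, C=6 → A+T=3, G+C=10
Perfect-match Tm = 2(3) + 4(10) = 6 + 40 = 46°C
Mismatches (positions where the bases are not complementary): 1 (at position 8)
Effective Tm = 46 − 1×6 = 46 − 6 = 40°C

40°C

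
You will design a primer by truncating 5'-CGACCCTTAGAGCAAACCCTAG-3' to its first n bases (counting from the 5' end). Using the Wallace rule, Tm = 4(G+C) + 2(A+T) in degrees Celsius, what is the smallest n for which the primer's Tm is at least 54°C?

First 17 bases: CGACCCTTAGAGCAAAC → Tm = 52°C (< 54°C)
First 18 bases: CGACCCTTAGAGCAAACC → Tm = 56°C (≥ 54°C)
Each additional base adds 2°C (A/T) or 4°C (G/C), so Tm is non-decreasing in n; n = 18 is the first length to reach 54°C.

n = 18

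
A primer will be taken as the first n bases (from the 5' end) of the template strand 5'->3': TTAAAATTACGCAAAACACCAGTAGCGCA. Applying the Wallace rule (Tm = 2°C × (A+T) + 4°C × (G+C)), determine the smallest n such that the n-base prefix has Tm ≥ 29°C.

First 11 bases: TTAAAATTACG → Tm = 26°C (< 29°C)
First 12 bases: TTAAAATTACGC → Tm = 30°C (≥ 29°C)
Since every base adds ≥2°C, Tm only increases with n, so the threshold is first crossed at n = 12.

n = 12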